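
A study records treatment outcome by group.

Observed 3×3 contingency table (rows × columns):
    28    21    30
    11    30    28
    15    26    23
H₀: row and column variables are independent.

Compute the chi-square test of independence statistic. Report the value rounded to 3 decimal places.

Row totals [79, 69, 64], col totals [54, 77, 81], n=212
χ² = (28−20.12)²/20.12 + (21−28.69)²/28.69 + (30−30.18)²/30.18 + (11−17.58)²/17.58 + (30−25.06)²/25.06 + (28−26.36)²/26.36 + (15−16.30)²/16.30 + (26−23.25)²/23.25 + (23−24.45)²/24.45 = 9.1993
df = 4

test statistic = 9.199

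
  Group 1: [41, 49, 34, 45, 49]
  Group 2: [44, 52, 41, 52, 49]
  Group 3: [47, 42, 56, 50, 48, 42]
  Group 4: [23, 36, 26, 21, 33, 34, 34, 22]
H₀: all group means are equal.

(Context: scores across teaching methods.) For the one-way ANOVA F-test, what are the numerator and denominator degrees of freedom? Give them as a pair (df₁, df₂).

k = 4 groups, N = 24 total
df = (k−1, N−k) = (4−1, 24−4) = (3, 20)

degrees of freedom = [3, 20]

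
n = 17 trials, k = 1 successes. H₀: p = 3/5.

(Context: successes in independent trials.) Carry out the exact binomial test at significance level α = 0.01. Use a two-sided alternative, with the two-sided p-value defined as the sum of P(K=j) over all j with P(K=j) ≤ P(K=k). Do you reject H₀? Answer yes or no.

Exact binomial: n=17, k=1, p₀=3/5=0.6000
P(X=j) = C(n,j)·p₀^j·(1−p₀)^(n−j); p = Σ P(X=j) over j with P(X=j) ≤ P(X=1)
p-value (two-sided) = 0.00000
At α=0.01: p < α → reject H₀

reject H₀: yes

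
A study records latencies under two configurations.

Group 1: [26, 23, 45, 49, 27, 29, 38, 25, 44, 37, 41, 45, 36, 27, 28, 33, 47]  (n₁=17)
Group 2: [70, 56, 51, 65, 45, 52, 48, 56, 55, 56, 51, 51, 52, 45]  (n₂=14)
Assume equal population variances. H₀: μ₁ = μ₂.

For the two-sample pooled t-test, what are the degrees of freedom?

degrees of freedom = 29

df = n₁ + n₂ − 2 = 17 + 14 − 2 = 29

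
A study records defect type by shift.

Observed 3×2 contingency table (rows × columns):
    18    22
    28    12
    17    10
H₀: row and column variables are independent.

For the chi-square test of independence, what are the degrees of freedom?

degrees of freedom = 2

df = (r−1)(c−1) = (3−1)·(2−1) = 2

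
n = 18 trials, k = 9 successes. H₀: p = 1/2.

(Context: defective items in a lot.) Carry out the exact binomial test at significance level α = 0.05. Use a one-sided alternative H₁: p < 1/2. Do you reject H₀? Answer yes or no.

reject H₀: no

Exact binomial: n=18, k=9, p₀=1/2=0.5000
P(X≤9) from Σ C(n,i)·p₀^i·(1−p₀)^(n−i)
p-value (one-sided, H₁ less) = 0.59274
At α=0.05: p ≥ α → fail to reject H₀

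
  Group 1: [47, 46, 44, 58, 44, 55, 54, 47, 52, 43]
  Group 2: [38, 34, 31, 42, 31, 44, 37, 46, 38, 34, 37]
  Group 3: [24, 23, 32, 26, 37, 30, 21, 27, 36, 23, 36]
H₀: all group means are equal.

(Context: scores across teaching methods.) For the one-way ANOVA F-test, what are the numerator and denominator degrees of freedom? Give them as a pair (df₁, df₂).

k = 3 groups, N = 32 total
df = (k−1, N−k) = (3−1, 32−3) = (2, 29)

degrees of freedom = [2, 29]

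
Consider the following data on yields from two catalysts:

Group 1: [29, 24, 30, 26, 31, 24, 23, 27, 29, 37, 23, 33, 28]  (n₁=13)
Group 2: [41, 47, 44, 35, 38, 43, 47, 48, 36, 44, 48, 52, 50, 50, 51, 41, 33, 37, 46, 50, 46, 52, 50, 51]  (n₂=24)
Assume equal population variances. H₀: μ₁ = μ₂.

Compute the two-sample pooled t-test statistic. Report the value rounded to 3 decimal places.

x̄₁=28.000, s₁=4.163, n₁=13
x̄₂=45.000, s₂=5.801, n₂=24
s_p² = [12·4.163² + 23·5.801²]/35 = 28.0571
SE = √(s_p²·(1/13+1/24)) = 1.8241
t = (28.000−45.000)/1.8241 = -9.3197
df = 35

test statistic = -9.320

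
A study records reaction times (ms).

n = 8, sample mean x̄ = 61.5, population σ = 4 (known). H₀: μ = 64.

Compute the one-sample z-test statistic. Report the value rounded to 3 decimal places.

SE = σ/√n = 4/√8 = 1.4142
z = (x̄−μ₀)/SE = (61.5−64)/1.4142 = -1.7678

test statistic = -1.768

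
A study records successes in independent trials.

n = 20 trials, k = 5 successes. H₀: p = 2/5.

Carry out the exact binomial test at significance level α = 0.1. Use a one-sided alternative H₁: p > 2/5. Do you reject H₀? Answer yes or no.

Exact binomial: n=20, k=5, p₀=2/5=0.4000
P(X≥5) from Σ C(n,i)·p₀^i·(1−p₀)^(n−i)
p-value (one-sided, H₁ greater) = 0.94905
At α=0.1: p ≥ α → fail to reject H₀

reject H₀: no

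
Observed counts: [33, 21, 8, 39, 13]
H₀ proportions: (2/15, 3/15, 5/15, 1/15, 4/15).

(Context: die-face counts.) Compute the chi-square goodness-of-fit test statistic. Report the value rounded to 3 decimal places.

test statistic = 184.362

n = 114; E_i = n·p_i = [15.20, 22.80, 38.00, 7.60, 30.40]
χ² = (33−15.20)²/15.20 + (21−22.80)²/22.80 + (8−38.00)²/38.00 + (39−7.60)²/7.60 + (13−30.40)²/30.40 = 184.3618
df = 4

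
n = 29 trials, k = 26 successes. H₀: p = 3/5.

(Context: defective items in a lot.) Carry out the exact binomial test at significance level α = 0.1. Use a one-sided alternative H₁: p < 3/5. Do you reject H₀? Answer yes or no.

Exact binomial: n=29, k=26, p₀=3/5=0.6000
P(X≤26) from Σ C(n,i)·p₀^i·(1−p₀)^(n−i)
p-value (one-sided, H₁ less) = 0.99993
At α=0.1: p ≥ α → fail to reject H₀

reject H₀: no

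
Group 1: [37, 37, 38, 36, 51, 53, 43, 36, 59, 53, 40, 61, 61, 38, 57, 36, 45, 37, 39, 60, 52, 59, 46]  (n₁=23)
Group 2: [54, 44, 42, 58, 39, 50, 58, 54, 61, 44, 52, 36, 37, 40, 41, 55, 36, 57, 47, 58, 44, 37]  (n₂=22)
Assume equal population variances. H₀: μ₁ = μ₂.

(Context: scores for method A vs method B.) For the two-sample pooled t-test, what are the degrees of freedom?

df = n₁ + n₂ − 2 = 23 + 22 − 2 = 43

degrees of freedom = 43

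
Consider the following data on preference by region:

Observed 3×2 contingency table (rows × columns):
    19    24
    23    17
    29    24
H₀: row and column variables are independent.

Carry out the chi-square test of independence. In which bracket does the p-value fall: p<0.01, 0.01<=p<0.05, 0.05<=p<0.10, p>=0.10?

p-value bracket: p>=0.10

Row totals [43, 40, 53], col totals [71, 65], n=136
χ² = (19−22.45)²/22.45 + (24−20.55)²/20.55 + (23−20.88)²/20.88 + (17−19.12)²/19.12 + (29−27.67)²/27.67 + (24−25.33)²/25.33 = 1.6917
df = 2
p-value (upper-tail) = 0.42920
→ bracket: p>=0.10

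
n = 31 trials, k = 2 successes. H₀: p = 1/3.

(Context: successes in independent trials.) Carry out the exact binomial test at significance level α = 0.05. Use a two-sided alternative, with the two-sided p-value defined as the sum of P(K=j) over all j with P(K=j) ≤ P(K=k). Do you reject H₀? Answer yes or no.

reject H₀: yes

Exact binomial: n=31, k=2, p₀=1/3=0.3333
P(X=j) = C(n,j)·p₀^j·(1−p₀)^(n−j); p = Σ P(X=j) over j with P(X=j) ≤ P(X=2)
p-value (two-sided) = 0.00084
At α=0.05: p < α → reject H₀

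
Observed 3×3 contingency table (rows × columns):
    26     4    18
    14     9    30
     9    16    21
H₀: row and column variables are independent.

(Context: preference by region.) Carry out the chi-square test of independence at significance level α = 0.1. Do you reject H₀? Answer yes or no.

Row totals [48, 53, 46], col totals [49, 29, 69], n=147
χ² = (26−16.00)²/16.00 + (4−9.47)²/9.47 + (18−22.53)²/22.53 + (14−17.67)²/17.67 + (9−10.46)²/10.46 + (30−24.88)²/24.88 + (9−15.33)²/15.33 + (16−9.07)²/9.07 + (21−21.59)²/21.59 = 20.2554
df = 4
p-value (upper-tail) = 0.00044
At α=0.1: p < α → reject H₀

reject H₀: yes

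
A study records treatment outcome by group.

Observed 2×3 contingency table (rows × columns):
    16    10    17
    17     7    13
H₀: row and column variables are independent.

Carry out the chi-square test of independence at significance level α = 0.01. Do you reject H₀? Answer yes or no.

Row totals [43, 37], col totals [33, 17, 30], n=80
χ² = (16−17.74)²/17.74 + (10−9.14)²/9.14 + (17−16.12)²/16.12 + (17−15.26)²/15.26 + (7−7.86)²/7.86 + (13−13.88)²/13.88 = 0.6467
df = 2
p-value (upper-tail) = 0.72373
At α=0.01: p ≥ α → fail to reject H₀

reject H₀: no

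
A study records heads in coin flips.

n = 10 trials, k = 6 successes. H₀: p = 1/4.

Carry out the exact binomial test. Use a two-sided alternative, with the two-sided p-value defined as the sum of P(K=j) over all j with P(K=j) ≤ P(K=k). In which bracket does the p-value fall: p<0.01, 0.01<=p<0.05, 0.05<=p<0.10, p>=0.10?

Exact binomial: n=10, k=6, p₀=1/4=0.2500
P(X=j) = C(n,j)·p₀^j·(1−p₀)^(n−j); p = Σ P(X=j) over j with P(X=j) ≤ P(X=6)
p-value (two-sided) = 0.01973
→ bracket: 0.01<=p<0.05

p-value bracket: 0.01<=p<0.05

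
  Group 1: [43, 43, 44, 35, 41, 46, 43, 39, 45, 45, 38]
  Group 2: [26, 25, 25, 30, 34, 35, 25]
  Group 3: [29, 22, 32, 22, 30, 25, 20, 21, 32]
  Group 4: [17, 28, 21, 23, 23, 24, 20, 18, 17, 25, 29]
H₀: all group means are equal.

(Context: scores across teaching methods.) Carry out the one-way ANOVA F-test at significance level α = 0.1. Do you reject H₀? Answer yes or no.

Group means [42.00, 28.57, 25.89, 22.27], grand mean 30.000
SSB = Σnᵢ(x̄ᵢ−x̄)² = 2407.215; SSW = ΣΣ(x−x̄ᵢ)² = 594.785
MSB = 2407.215/3 = 802.4050; MSW = 594.785/34 = 17.4937
F = MSB/MSW = 45.8683
df = (3, 34)
p-value (upper-tail) = 0.00000
At α=0.1: p < α → reject H₀

reject H₀: yes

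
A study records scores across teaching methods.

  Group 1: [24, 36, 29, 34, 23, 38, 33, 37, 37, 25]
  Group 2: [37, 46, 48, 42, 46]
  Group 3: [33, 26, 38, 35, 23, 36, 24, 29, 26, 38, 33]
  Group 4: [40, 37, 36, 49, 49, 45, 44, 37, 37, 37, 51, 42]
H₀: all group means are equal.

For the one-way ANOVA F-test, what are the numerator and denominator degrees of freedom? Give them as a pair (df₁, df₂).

k = 4 groups, N = 38 total
df = (k−1, N−k) = (4−1, 38−4) = (3, 34)

degrees of freedom = [3, 34]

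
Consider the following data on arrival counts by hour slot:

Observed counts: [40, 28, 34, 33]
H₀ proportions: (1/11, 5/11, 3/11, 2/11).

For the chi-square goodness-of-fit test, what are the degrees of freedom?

degrees of freedom = 3

df = k − 1 = 4 − 1 = 3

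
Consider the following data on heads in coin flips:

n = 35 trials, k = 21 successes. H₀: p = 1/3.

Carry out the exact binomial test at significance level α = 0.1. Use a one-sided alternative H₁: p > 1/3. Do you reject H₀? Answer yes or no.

Exact binomial: n=35, k=21, p₀=1/3=0.3333
P(X≥21) from Σ C(n,i)·p₀^i·(1−p₀)^(n−i)
p-value (one-sided, H₁ greater) = 0.00109
At α=0.1: p < α → reject H₀

reject H₀: yes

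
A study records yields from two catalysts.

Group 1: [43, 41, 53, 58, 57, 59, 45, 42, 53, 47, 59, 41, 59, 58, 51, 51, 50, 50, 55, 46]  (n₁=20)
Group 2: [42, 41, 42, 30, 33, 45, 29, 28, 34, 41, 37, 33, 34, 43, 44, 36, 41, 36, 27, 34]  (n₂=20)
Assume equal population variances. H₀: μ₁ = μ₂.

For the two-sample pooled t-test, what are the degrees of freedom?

degrees of freedom = 38

df = n₁ + n₂ − 2 = 20 + 20 − 2 = 38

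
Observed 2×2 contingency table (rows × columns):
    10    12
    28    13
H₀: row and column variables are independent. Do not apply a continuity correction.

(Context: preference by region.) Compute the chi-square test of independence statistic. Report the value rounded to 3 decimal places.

Row totals [22, 41], col totals [38, 25], n=63
χ² = (10−13.27)²/13.27 + (12−8.73)²/8.73 + (28−24.73)²/24.73 + (13−16.27)²/16.27 = 3.1199
df = 1

test statistic = 3.120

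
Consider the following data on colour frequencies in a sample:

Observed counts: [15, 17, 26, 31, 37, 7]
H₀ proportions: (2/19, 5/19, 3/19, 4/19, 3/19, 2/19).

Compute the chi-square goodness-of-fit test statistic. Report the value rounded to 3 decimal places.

test statistic = 26.531

n = 133; E_i = n·p_i = [14.00, 35.00, 21.00, 28.00, 21.00, 14.00]
χ² = (15−14.00)²/14.00 + (17−35.00)²/35.00 + (26−21.00)²/21.00 + (31−28.00)²/28.00 + (37−21.00)²/21.00 + (7−14.00)²/14.00 = 26.5310
df = 5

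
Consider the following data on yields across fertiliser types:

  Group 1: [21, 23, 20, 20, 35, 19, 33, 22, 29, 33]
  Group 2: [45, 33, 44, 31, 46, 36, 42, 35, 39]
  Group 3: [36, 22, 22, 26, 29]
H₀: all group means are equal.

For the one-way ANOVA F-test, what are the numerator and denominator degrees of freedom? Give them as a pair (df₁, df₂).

k = 3 groups, N = 24 total
df = (k−1, N−k) = (3−1, 24−3) = (2, 21)

degrees of freedom = [2, 21]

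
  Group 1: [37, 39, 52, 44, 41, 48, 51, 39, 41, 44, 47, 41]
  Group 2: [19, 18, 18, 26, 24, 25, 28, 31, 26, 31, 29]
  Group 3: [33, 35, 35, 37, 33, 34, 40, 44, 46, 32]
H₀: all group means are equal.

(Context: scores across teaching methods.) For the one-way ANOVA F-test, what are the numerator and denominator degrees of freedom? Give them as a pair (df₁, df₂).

degrees of freedom = [2, 30]

k = 3 groups, N = 33 total
df = (k−1, N−k) = (3−1, 33−3) = (2, 30)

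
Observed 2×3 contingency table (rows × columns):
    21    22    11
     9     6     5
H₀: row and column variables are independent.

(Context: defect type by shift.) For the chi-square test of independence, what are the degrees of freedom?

df = (r−1)(c−1) = (2−1)·(3−1) = 2

degrees of freedom = 2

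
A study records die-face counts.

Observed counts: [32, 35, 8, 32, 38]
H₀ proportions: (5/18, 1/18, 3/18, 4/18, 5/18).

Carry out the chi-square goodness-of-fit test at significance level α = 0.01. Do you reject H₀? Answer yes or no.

reject H₀: yes

n = 145; E_i = n·p_i = [40.28, 8.06, 24.17, 32.22, 40.28]
χ² = (32−40.28)²/40.28 + (35−8.06)²/8.06 + (8−24.17)²/24.17 + (32−32.22)²/32.22 + (38−40.28)²/40.28 = 102.7710
df = 4
p-value (upper-tail) = 0.00000
At α=0.01: p < α → reject H₀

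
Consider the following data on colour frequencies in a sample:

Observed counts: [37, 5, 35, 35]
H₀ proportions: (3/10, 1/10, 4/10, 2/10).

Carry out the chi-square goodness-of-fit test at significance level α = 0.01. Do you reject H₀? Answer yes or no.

n = 112; E_i = n·p_i = [33.60, 11.20, 44.80, 22.40]
χ² = (37−33.60)²/33.60 + (5−11.20)²/11.20 + (35−44.80)²/44.80 + (35−22.40)²/22.40 = 13.0074
df = 3
p-value (upper-tail) = 0.00462
At α=0.01: p < α → reject H₀

reject H₀: yes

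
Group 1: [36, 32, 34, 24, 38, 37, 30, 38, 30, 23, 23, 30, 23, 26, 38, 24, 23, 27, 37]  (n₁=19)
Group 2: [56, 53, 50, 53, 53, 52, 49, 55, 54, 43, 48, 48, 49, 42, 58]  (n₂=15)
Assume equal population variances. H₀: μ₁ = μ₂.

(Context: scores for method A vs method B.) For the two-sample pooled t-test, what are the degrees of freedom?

degrees of freedom = 32

df = n₁ + n₂ − 2 = 19 + 15 − 2 = 32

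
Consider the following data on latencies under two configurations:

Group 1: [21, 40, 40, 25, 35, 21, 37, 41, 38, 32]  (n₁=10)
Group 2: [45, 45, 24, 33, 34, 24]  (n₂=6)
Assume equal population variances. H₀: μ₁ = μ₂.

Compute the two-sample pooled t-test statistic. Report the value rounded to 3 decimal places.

test statistic = -0.267

x̄₁=33.000, s₁=7.888, n₁=10
x̄₂=34.167, s₂=9.411, n₂=6
s_p² = [9·7.888² + 5·9.411²]/14 = 71.6310
SE = √(s_p²·(1/10+1/6)) = 4.3705
t = (33.000−34.167)/4.3705 = -0.2669
df = 14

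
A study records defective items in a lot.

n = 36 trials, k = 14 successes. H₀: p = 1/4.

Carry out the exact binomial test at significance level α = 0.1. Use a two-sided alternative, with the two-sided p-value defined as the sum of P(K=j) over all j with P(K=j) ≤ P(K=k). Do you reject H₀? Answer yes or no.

Exact binomial: n=36, k=14, p₀=1/4=0.2500
P(X=j) = C(n,j)·p₀^j·(1−p₀)^(n−j); p = Σ P(X=j) over j with P(X=j) ≤ P(X=14)
p-value (two-sided) = 0.08030
At α=0.1: p < α → reject H₀

reject H₀: yes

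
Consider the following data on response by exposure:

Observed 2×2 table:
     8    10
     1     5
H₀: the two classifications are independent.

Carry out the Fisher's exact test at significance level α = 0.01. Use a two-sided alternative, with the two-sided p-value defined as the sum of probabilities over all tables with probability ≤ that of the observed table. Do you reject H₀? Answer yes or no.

Margins: r₁=18, r₂=6, c₁=9, c₂=15, n=24
p_obs = C(18,8)·C(6,1)/C(24,9); sum pmf over tables with pmf ≤ p_obs
p-value (two-sided) = 0.35095
At α=0.01: p ≥ α → fail to reject H₀

reject H₀: no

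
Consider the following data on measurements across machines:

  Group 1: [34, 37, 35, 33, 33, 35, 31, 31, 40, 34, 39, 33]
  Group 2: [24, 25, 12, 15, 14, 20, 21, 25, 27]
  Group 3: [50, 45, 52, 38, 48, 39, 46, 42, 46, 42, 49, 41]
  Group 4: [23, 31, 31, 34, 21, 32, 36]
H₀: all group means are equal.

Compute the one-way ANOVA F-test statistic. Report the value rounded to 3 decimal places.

Group means [34.58, 20.33, 44.83, 29.71], grand mean 33.600
SSB = Σnᵢ(x̄ᵢ−x̄)² = 3215.588; SSW = ΣΣ(x−x̄ᵢ)² = 736.012
MSB = 3215.588/3 = 1071.8627; MSW = 736.012/36 = 20.4448
F = MSB/MSW = 52.4272
df = (3, 36)

test statistic = 52.427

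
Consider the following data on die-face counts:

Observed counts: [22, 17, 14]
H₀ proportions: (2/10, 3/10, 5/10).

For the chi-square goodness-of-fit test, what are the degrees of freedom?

degrees of freedom = 2

df = k − 1 = 3 − 1 = 2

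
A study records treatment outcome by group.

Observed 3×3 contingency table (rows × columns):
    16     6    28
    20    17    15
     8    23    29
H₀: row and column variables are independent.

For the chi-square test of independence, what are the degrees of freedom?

df = (r−1)(c−1) = (3−1)·(3−1) = 4

degrees of freedom = 4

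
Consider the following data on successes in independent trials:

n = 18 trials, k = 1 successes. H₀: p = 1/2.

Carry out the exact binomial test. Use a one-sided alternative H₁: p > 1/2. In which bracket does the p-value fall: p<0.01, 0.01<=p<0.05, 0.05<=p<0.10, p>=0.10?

p-value bracket: p>=0.10

Exact binomial: n=18, k=1, p₀=1/2=0.5000
P(X≥1) from Σ C(n,i)·p₀^i·(1−p₀)^(n−i)
p-value (one-sided, H₁ greater) = 1.00000
→ bracket: p>=0.10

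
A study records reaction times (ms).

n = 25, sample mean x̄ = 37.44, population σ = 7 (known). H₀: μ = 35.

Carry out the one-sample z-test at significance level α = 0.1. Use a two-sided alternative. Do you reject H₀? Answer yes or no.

SE = σ/√n = 7/√25 = 1.4000
z = (x̄−μ₀)/SE = (37.44−35)/1.4000 = 1.7429
p-value (two-sided) = 0.08136
At α=0.1: p < α → reject H₀

reject H₀: yes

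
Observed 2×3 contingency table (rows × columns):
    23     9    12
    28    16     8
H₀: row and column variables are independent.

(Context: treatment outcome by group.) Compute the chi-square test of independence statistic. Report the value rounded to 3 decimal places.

Row totals [44, 52], col totals [51, 25, 20], n=96
χ² = (23−23.38)²/23.38 + (9−11.46)²/11.46 + (12−9.17)²/9.17 + (28−27.62)²/27.62 + (16−13.54)²/13.54 + (8−10.83)²/10.83 = 2.6016
df = 2

test statistic = 2.602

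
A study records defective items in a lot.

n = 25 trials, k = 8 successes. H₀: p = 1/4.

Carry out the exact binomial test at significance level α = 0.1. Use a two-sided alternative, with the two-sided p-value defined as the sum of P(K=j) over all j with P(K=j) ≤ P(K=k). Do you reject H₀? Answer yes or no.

reject H₀: no

Exact binomial: n=25, k=8, p₀=1/4=0.2500
P(X=j) = C(n,j)·p₀^j·(1−p₀)^(n−j); p = Σ P(X=j) over j with P(X=j) ≤ P(X=8)
p-value (two-sided) = 0.48723
At α=0.1: p ≥ α → fail to reject H₀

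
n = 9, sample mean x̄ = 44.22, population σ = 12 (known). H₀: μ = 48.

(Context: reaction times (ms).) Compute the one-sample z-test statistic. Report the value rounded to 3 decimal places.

test statistic = -0.945

SE = σ/√n = 12/√9 = 4.0000
z = (x̄−μ₀)/SE = (44.22−48)/4.0000 = -0.9450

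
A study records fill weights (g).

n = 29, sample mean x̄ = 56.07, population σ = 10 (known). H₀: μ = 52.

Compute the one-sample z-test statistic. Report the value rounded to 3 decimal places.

test statistic = 2.192

SE = σ/√n = 10/√29 = 1.8570
z = (x̄−μ₀)/SE = (56.07−52)/1.8570 = 2.1918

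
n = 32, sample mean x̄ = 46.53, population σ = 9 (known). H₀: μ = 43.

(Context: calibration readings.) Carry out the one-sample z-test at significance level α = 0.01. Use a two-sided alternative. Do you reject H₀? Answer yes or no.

reject H₀: no

SE = σ/√n = 9/√32 = 1.5910
z = (x̄−μ₀)/SE = (46.53−43)/1.5910 = 2.2187
p-value (two-sided) = 0.02650
At α=0.01: p ≥ α → fail to reject H₀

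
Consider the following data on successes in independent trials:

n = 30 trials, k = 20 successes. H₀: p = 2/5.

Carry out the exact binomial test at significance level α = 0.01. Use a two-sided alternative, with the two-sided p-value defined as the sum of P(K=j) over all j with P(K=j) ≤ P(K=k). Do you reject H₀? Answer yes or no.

reject H₀: yes

Exact binomial: n=30, k=20, p₀=2/5=0.4000
P(X=j) = C(n,j)·p₀^j·(1−p₀)^(n−j); p = Σ P(X=j) over j with P(X=j) ≤ P(X=20)
p-value (two-sided) = 0.00436
At α=0.01: p < α → reject H₀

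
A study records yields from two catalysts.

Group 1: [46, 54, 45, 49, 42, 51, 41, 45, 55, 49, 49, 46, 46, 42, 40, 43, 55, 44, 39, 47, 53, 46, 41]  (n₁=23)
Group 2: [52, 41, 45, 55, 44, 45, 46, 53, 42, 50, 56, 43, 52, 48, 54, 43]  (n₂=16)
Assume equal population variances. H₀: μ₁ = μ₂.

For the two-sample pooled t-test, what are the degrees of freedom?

df = n₁ + n₂ − 2 = 23 + 16 − 2 = 37

degrees of freedom = 37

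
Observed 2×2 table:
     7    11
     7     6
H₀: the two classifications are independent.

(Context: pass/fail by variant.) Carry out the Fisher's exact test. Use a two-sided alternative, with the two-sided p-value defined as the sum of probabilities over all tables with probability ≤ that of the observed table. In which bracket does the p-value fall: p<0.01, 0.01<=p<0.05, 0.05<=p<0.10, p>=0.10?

p-value bracket: p>=0.10

Margins: r₁=18, r₂=13, c₁=14, c₂=17, n=31
p_obs = C(18,7)·C(13,7)/C(31,14); sum pmf over tables with pmf ≤ p_obs
p-value (two-sided) = 0.48088
→ bracket: p>=0.10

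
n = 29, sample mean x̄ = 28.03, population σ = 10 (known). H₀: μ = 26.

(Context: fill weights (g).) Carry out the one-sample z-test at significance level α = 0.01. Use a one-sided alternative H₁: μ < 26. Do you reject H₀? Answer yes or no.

reject H₀: no

SE = σ/√n = 10/√29 = 1.8570
z = (x̄−μ₀)/SE = (28.03−26)/1.8570 = 1.0932
p-value (one-sided, H₁ less) = 0.86284
At α=0.01: p ≥ α → fail to reject H₀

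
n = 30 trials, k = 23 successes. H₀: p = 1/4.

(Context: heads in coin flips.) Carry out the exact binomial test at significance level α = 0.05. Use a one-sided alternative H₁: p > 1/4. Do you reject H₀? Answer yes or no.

reject H₀: yes

Exact binomial: n=30, k=23, p₀=1/4=0.2500
P(X≥23) from Σ C(n,i)·p₀^i·(1−p₀)^(n−i)
p-value (one-sided, H₁ greater) = 0.00000
At α=0.05: p < α → reject H₀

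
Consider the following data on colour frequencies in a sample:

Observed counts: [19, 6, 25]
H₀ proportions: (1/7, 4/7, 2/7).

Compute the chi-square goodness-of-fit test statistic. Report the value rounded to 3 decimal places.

test statistic = 45.550

n = 50; E_i = n·p_i = [7.14, 28.57, 14.29]
χ² = (19−7.14)²/7.14 + (6−28.57)²/28.57 + (25−14.29)²/14.29 = 45.5500
df = 2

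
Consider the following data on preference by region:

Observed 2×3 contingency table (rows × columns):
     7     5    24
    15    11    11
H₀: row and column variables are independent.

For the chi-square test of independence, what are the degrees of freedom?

df = (r−1)(c−1) = (2−1)·(3−1) = 2

degrees of freedom = 2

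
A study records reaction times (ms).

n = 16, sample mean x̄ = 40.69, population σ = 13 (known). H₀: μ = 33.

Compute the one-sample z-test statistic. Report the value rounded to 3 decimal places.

test statistic = 2.366

SE = σ/√n = 13/√16 = 3.2500
z = (x̄−μ₀)/SE = (40.69−33)/3.2500 = 2.3662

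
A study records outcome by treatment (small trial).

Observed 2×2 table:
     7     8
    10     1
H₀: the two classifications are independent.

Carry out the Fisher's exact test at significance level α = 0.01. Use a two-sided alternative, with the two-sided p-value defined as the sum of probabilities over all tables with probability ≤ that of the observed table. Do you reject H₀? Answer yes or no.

reject H₀: no

Margins: r₁=15, r₂=11, c₁=17, c₂=9, n=26
p_obs = C(15,7)·C(11,10)/C(26,17); sum pmf over tables with pmf ≤ p_obs
p-value (two-sided) = 0.03616
At α=0.01: p ≥ α → fail to reject H₀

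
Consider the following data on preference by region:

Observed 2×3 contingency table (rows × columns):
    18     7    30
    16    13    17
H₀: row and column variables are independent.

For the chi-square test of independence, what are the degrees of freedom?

df = (r−1)(c−1) = (2−1)·(3−1) = 2

degrees of freedom = 2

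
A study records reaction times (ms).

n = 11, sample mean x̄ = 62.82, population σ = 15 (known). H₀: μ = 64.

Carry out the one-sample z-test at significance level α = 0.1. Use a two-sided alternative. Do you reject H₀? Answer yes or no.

SE = σ/√n = 15/√11 = 4.5227
z = (x̄−μ₀)/SE = (62.82−64)/4.5227 = -0.2609
p-value (two-sided) = 0.79416
At α=0.1: p ≥ α → fail to reject H₀

reject H₀: no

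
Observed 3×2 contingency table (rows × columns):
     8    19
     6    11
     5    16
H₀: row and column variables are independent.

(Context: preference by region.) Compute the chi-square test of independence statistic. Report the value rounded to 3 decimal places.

Row totals [27, 17, 21], col totals [19, 46], n=65
χ² = (8−7.89)²/7.89 + (19−19.11)²/19.11 + (6−4.97)²/4.97 + (11−12.03)²/12.03 + (5−6.14)²/6.14 + (16−14.86)²/14.86 = 0.6026
df = 2

test statistic = 0.603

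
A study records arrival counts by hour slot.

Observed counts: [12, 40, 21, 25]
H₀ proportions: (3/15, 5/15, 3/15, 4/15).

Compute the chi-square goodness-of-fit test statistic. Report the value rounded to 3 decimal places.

n = 98; E_i = n·p_i = [19.60, 32.67, 19.60, 26.13]
χ² = (12−19.60)²/19.60 + (40−32.67)²/32.67 + (21−19.60)²/19.60 + (25−26.13)²/26.13 = 4.7423
df = 3

test statistic = 4.742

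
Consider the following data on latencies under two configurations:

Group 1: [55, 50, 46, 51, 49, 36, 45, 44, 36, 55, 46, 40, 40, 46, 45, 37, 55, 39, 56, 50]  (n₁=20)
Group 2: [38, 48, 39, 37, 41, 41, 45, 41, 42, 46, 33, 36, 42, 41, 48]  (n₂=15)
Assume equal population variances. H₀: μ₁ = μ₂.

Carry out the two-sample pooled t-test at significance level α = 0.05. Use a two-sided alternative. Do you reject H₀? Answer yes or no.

reject H₀: yes

x̄₁=46.050, s₁=6.557, n₁=20
x̄₂=41.200, s₂=4.296, n₂=15
s_p² = [19·6.557² + 14·4.296²]/33 = 32.5864
SE = √(s_p²·(1/20+1/15)) = 1.9498
t = (46.050−41.200)/1.9498 = 2.4874
df = 33
p-value (two-sided) = 0.01810
At α=0.05: p < α → reject H₀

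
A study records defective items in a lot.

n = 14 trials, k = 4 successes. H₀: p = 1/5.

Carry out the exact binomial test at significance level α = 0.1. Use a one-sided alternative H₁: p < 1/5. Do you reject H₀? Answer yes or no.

reject H₀: no

Exact binomial: n=14, k=4, p₀=1/5=0.2000
P(X≤4) from Σ C(n,i)·p₀^i·(1−p₀)^(n−i)
p-value (one-sided, H₁ less) = 0.87016
At α=0.1: p ≥ α → fail to reject H₀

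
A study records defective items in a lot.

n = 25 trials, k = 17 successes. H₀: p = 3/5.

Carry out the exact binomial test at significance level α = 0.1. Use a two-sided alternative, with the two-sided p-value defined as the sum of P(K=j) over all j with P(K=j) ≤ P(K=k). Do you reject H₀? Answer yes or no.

Exact binomial: n=25, k=17, p₀=3/5=0.6000
P(X=j) = C(n,j)·p₀^j·(1−p₀)^(n−j); p = Σ P(X=j) over j with P(X=j) ≤ P(X=17)
p-value (two-sided) = 0.54125
At α=0.1: p ≥ α → fail to reject H₀

reject H₀: no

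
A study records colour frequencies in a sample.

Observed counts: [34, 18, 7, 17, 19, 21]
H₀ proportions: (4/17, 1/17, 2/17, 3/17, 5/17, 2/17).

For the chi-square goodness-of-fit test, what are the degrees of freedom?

degrees of freedom = 5

df = k − 1 = 6 − 1 = 5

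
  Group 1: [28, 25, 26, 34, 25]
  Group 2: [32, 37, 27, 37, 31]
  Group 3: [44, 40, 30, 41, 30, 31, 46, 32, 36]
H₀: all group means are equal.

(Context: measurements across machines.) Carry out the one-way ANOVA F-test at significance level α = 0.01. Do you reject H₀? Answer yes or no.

Group means [27.60, 32.80, 36.67], grand mean 33.263
SSB = Σnᵢ(x̄ᵢ−x̄)² = 265.684; SSW = ΣΣ(x−x̄ᵢ)² = 444.000
MSB = 265.684/2 = 132.8421; MSW = 444.000/16 = 27.7500
F = MSB/MSW = 4.7871
df = (2, 16)
p-value (upper-tail) = 0.02347
At α=0.01: p ≥ α → fail to reject H₀

reject H₀: no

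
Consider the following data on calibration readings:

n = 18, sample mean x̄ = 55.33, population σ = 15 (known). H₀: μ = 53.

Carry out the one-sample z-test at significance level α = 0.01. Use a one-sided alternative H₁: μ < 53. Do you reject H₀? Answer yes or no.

reject H₀: no

SE = σ/√n = 15/√18 = 3.5355
z = (x̄−μ₀)/SE = (55.33−53)/3.5355 = 0.6590
p-value (one-sided, H₁ less) = 0.74506
At α=0.01: p ≥ α → fail to reject H₀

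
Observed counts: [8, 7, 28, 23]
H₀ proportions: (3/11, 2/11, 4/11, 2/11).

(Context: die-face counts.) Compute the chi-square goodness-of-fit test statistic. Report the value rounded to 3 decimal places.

test statistic = 18.389

n = 66; E_i = n·p_i = [18.00, 12.00, 24.00, 12.00]
χ² = (8−18.00)²/18.00 + (7−12.00)²/12.00 + (28−24.00)²/24.00 + (23−12.00)²/12.00 = 18.3889
df = 3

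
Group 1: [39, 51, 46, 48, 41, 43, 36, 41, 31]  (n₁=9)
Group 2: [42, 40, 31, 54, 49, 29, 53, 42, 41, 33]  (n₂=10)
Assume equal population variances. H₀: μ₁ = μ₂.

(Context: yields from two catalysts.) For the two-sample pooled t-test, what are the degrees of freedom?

df = n₁ + n₂ − 2 = 9 + 10 − 2 = 17

degrees of freedom = 17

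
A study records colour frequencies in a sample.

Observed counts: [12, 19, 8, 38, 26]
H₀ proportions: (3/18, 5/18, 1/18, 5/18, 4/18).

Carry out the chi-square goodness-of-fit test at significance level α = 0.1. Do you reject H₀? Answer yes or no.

reject H₀: yes

n = 103; E_i = n·p_i = [17.17, 28.61, 5.72, 28.61, 22.89]
χ² = (12−17.17)²/17.17 + (19−28.61)²/28.61 + (8−5.72)²/5.72 + (38−28.61)²/28.61 + (26−22.89)²/22.89 = 9.1942
df = 4
p-value (upper-tail) = 0.05643
At α=0.1: p < α → reject H₀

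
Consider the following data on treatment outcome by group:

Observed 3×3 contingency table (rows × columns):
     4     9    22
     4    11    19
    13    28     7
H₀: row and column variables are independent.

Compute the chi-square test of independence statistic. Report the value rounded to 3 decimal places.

Row totals [35, 34, 48], col totals [21, 48, 48], n=117
χ² = (4−6.28)²/6.28 + (9−14.36)²/14.36 + (22−14.36)²/14.36 + (4−6.10)²/6.10 + (11−13.95)²/13.95 + (19−13.95)²/13.95 + (13−8.62)²/8.62 + (28−19.69)²/19.69 + (7−19.69)²/19.69 = 23.9890
df = 4

test statistic = 23.989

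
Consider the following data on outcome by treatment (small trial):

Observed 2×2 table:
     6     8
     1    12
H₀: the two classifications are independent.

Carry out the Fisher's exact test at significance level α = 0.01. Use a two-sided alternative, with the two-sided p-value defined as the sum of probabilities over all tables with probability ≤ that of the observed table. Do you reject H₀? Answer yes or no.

reject H₀: no

Margins: r₁=14, r₂=13, c₁=7, c₂=20, n=27
p_obs = C(14,6)·C(13,1)/C(27,7); sum pmf over tables with pmf ≤ p_obs
p-value (two-sided) = 0.07681
At α=0.01: p ≥ α → fail to reject H₀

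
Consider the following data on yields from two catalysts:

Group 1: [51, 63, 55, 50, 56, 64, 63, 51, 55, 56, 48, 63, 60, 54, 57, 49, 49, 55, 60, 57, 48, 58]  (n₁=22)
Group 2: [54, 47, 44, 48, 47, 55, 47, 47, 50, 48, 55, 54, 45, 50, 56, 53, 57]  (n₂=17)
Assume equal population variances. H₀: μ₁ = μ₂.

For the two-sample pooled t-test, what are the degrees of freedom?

df = n₁ + n₂ − 2 = 22 + 17 − 2 = 37

degrees of freedom = 37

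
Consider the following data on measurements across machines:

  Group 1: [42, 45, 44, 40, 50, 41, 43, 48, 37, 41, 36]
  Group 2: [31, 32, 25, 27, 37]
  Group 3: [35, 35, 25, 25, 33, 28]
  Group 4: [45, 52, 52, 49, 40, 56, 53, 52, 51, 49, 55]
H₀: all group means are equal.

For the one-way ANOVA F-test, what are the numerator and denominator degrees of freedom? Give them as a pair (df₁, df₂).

k = 4 groups, N = 33 total
df = (k−1, N−k) = (4−1, 33−4) = (3, 29)

degrees of freedom = [3, 29]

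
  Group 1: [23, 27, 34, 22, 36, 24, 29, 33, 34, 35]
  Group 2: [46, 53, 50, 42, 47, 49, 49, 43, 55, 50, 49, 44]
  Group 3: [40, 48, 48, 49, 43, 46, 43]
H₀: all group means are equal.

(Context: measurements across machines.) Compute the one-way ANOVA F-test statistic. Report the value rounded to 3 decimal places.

test statistic = 52.779

Group means [29.70, 48.08, 45.29], grand mean 41.069
SSB = Σnᵢ(x̄ᵢ−x̄)² = 2007.417; SSW = ΣΣ(x−x̄ᵢ)² = 494.445
MSB = 2007.417/2 = 1003.7084; MSW = 494.445/26 = 19.0171
F = MSB/MSW = 52.7792
df = (2, 26)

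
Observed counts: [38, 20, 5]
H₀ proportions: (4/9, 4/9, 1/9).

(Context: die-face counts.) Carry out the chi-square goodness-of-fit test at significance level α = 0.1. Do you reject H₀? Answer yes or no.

n = 63; E_i = n·p_i = [28.00, 28.00, 7.00]
χ² = (38−28.00)²/28.00 + (20−28.00)²/28.00 + (5−7.00)²/7.00 = 6.4286
df = 2
p-value (upper-tail) = 0.04018
At α=0.1: p < α → reject H₀

reject H₀: yes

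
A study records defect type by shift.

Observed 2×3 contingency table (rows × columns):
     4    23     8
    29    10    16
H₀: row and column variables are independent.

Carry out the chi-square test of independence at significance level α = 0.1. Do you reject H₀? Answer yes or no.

Row totals [35, 55], col totals [33, 33, 24], n=90
χ² = (4−12.83)²/12.83 + (23−12.83)²/12.83 + (8−9.33)²/9.33 + (29−20.17)²/20.17 + (10−20.17)²/20.17 + (16−14.67)²/14.67 = 23.4404
df = 2
p-value (upper-tail) = 0.00001
At α=0.1: p < α → reject H₀

reject H₀: yes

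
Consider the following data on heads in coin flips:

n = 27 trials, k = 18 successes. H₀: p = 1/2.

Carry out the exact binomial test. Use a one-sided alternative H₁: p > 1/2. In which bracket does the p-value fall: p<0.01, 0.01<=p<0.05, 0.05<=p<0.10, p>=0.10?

p-value bracket: 0.05<=p<0.10

Exact binomial: n=27, k=18, p₀=1/2=0.5000
P(X≥18) from Σ C(n,i)·p₀^i·(1−p₀)^(n−i)
p-value (one-sided, H₁ greater) = 0.06104
→ bracket: 0.05<=p<0.10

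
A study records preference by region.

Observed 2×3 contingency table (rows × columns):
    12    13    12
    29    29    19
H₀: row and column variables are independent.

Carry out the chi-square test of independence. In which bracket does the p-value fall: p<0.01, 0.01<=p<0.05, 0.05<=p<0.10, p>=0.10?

p-value bracket: p>=0.10

Row totals [37, 77], col totals [41, 42, 31], n=114
χ² = (12−13.31)²/13.31 + (13−13.63)²/13.63 + (12−10.06)²/10.06 + (29−27.69)²/27.69 + (29−28.37)²/28.37 + (19−20.94)²/20.94 = 0.7864
df = 2
p-value (upper-tail) = 0.67490
→ bracket: p>=0.10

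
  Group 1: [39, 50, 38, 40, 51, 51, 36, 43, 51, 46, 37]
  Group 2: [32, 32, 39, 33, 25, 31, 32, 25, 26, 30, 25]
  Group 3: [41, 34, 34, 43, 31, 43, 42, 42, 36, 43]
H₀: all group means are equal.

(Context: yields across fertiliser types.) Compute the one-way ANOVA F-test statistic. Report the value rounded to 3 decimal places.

Group means [43.82, 30.00, 38.90], grand mean 37.531
SSB = Σnᵢ(x̄ᵢ−x̄)² = 1077.432; SSW = ΣΣ(x−x̄ᵢ)² = 764.536
MSB = 1077.432/2 = 538.7162; MSW = 764.536/29 = 26.3633
F = MSB/MSW = 20.4343
df = (2, 29)

test statistic = 20.434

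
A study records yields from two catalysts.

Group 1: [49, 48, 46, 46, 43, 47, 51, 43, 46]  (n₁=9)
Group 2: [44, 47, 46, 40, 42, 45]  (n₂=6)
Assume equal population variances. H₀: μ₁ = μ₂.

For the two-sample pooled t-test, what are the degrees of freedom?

degrees of freedom = 13

df = n₁ + n₂ − 2 = 9 + 6 − 2 = 13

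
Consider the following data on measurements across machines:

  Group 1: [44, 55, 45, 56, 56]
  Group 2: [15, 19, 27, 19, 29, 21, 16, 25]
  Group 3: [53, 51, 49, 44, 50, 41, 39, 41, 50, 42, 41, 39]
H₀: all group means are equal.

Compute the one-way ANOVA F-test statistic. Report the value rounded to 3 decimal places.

test statistic = 63.815

Group means [51.20, 21.38, 45.00], grand mean 38.680
SSB = Σnᵢ(x̄ᵢ−x̄)² = 3658.765; SSW = ΣΣ(x−x̄ᵢ)² = 630.675
MSB = 3658.765/2 = 1829.3825; MSW = 630.675/22 = 28.6670
F = MSB/MSW = 63.8148
df = (2, 22)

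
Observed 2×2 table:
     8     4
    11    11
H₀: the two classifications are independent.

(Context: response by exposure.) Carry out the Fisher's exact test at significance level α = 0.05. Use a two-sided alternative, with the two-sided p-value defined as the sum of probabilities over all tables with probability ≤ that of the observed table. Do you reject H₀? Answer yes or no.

reject H₀: no

Margins: r₁=12, r₂=22, c₁=19, c₂=15, n=34
p_obs = C(12,8)·C(22,11)/C(34,19); sum pmf over tables with pmf ≤ p_obs
p-value (two-sided) = 0.47641
At α=0.05: p ≥ α → fail to reject H₀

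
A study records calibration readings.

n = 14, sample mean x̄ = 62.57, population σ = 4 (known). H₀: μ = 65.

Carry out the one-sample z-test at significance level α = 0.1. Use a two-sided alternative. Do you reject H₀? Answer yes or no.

reject H₀: yes

SE = σ/√n = 4/√14 = 1.0690
z = (x̄−μ₀)/SE = (62.57−65)/1.0690 = -2.2731
p-value (two-sided) = 0.02302
At α=0.1: p < α → reject H₀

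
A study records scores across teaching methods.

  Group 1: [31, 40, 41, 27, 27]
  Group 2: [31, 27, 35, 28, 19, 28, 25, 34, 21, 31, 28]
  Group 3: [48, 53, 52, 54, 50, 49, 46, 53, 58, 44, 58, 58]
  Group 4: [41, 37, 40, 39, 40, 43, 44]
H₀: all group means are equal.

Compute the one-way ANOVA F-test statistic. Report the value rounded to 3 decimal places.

Group means [33.20, 27.91, 51.92, 40.57], grand mean 39.429
SSB = Σnᵢ(x̄ᵢ−x̄)² = 3534.231; SSW = ΣΣ(x−x̄ᵢ)² = 708.340
MSB = 3534.231/3 = 1178.0771; MSW = 708.340/31 = 22.8497
F = MSB/MSW = 51.5577
df = (3, 31)

test statistic = 51.558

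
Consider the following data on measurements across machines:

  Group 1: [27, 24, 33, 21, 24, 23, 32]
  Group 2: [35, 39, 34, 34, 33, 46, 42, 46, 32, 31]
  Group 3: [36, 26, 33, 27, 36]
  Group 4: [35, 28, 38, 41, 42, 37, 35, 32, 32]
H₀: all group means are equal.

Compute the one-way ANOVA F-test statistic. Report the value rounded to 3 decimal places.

test statistic = 7.450

Group means [26.29, 37.20, 31.60, 35.56], grand mean 33.355
SSB = Σnᵢ(x̄ᵢ−x̄)² = 556.646; SSW = ΣΣ(x−x̄ᵢ)² = 672.451
MSB = 556.646/3 = 185.5487; MSW = 672.451/27 = 24.9056
F = MSB/MSW = 7.4501
df = (3, 27)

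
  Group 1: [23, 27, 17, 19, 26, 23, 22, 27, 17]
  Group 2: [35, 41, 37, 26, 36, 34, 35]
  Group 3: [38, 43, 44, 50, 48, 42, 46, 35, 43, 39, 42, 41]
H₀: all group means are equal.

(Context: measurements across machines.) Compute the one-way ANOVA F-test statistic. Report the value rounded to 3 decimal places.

Group means [22.33, 34.86, 42.58], grand mean 34.143
SSB = Σnᵢ(x̄ᵢ−x̄)² = 2113.655; SSW = ΣΣ(x−x̄ᵢ)² = 441.774
MSB = 2113.655/2 = 1056.8274; MSW = 441.774/25 = 17.6710
F = MSB/MSW = 59.8059
df = (2, 25)

test statistic = 59.806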